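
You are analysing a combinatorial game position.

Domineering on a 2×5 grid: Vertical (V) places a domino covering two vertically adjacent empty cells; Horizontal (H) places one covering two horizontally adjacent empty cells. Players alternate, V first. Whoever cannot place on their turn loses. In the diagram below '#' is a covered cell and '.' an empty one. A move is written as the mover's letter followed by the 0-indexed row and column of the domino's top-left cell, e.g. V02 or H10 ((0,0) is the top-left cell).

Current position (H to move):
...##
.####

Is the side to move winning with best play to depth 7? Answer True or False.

[...##/.####] H move#1: H00:+1/##.##/.####*, H01:-1/.####/.####
[##.##/.####] end (terminal -1, V#2); searched ...##/.#### to 7

H winning at [...##/.####]: True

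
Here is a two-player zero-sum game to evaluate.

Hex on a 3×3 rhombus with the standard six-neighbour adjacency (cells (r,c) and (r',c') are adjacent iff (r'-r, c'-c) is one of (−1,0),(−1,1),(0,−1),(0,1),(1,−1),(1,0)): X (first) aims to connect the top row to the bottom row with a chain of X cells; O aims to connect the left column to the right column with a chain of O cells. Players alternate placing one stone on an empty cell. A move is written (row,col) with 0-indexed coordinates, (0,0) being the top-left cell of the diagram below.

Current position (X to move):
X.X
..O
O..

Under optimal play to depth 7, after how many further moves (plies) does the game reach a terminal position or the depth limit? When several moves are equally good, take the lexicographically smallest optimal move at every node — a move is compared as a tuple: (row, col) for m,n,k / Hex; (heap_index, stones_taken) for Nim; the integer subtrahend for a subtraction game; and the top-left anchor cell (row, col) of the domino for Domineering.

[X.X/..O/O..] X move#1: (0,1):-1/XXX/..O/O..*, (1,0):-1/X.X/X.O/O.., (1,1):-1/X.X/.XO/O.., (2,1):-1/X.X/..O/OX., (2,2):-1/X.X/..O/O.X
[XXX/..O/O..] O move#2: (1,0):+1/XXX/O.O/O..*, (1,1):+1/XXX/.OO/O.., (2,1):+1/XXX/..O/OO., (2,2):+1/XXX/..O/O.O
[XXX/O.O/O..] X move#3: (1,1):-1/XXX/OXO/O..*, (2,1):-1/XXX/O.O/OX., (2,2):-1/XXX/O.O/O.X
[XXX/OXO/O..] O move#4: (2,1):+1/XXX/OXO/OO.*, (2,2):-1/XXX/OXO/O.O
[XXX/OXO/OO.] end (terminal -1, X#5); searched X.X/..O/O.. to 7

PV length from [X.X/..O/O..]: 4 plies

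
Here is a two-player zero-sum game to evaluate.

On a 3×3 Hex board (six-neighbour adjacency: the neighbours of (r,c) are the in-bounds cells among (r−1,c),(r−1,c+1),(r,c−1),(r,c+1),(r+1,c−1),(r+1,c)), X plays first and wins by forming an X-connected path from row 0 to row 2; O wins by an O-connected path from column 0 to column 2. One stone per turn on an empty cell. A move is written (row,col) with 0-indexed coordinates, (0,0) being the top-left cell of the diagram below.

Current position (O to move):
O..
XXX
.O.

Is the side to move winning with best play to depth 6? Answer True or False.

O winning at [O../XXX/.O.]: False

p1 O@[O../XXX/.O.]: (0,1)[OO./XXX/.O.]-1* (0,2)[O.O/XXX/.O.]-1 (2,0)[O../XXX/OO.]-1 (2,2)[O../XXX/.OO]-1
p2 X@[OO./XXX/.O.]: (0,2)[OOX/XXX/.O.]+1* (2,0)[OO./XXX/XO.]-1 (2,2)[OO./XXX/.OX]-1
p3 O@[OOX/XXX/.O.]: (2,0)[OOX/XXX/OO.]-1* (2,2)[OOX/XXX/.OO]-1
p4 X@[OOX/XXX/OO.]: (2,2)[OOX/XXX/OOX]+1*
p5 O@[OOX/XXX/OOX] terminal -1; root [O../XXX/.O.] d6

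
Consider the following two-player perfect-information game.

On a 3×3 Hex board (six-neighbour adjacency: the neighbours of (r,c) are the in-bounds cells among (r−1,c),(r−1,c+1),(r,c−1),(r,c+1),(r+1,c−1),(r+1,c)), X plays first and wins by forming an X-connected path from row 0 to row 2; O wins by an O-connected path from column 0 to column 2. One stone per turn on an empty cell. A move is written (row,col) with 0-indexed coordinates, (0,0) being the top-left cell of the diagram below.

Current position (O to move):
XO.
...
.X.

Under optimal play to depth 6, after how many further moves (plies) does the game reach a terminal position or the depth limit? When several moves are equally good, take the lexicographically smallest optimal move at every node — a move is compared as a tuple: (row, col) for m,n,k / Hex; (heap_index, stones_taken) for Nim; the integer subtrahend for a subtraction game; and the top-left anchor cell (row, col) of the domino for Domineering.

PV length from [XO./.../.X.]: 5 plies

ply 1, O at XO./.../.X. | (0,2)=-1→XOO/.../.X.; (1,0)=-1→XO./O../.X.; (1,1)=+1→XO./.O./.X.*; (1,2)=-1→XO./..O/.X.; (2,0)=-1→XO./.../OX.; (2,2)=-1→XO./.../.XO
ply 2, X at XO./.O./.X. | (0,2)=-1→XOX/.O./.X.*; (1,0)=-1→XO./XO./.X.; (1,2)=-1→XO./.OX/.X.; (2,0)=-1→XO./.O./XX.; (2,2)=-1→XO./.O./.XX
ply 3, O at XOX/.O./.X. | (1,0)=-1→XOX/OO./.X.; (1,2)=+1→XOX/.OO/.X.*; (2,0)=-1→XOX/.O./OX.; (2,2)=-1→XOX/.O./.XO
ply 4, X at XOX/.OO/.X. | (1,0)=-1→XOX/XOO/.X.*; (2,0)=-1→XOX/.OO/XX.; (2,2)=-1→XOX/.OO/.XX
ply 5, O at XOX/XOO/.X. | (2,0)=+1→XOX/XOO/OX.*; (2,2)=-1→XOX/XOO/.XO
ply 6: XOX/XOO/OX. is terminal -1 (X); from XO./.../.X. depth 6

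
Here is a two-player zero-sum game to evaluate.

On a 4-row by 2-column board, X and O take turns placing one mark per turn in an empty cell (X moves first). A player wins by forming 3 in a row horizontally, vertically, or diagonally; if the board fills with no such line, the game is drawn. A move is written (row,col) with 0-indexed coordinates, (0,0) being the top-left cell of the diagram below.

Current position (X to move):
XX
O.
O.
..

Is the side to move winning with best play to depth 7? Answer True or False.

[XX/O./O./..] X move#1: (1,1):-1/XX/OX/O./.., (2,1):-1/XX/O./OX/.., (3,0):+0/XX/O./O./X.*, (3,1):-1/XX/O./O./.X
[XX/O./O./X.] O move#2: (1,1):+0/XX/OO/O./X.*, (2,1):+0/XX/O./OO/X., (3,1):+0/XX/O./O./XO
[XX/OO/O./X.] X move#3: (2,1):+0/XX/OO/OX/X.*, (3,1):+0/XX/OO/O./XX
[XX/OO/OX/X.] O move#4: (3,1):+0/XX/OO/OX/XO*
[XX/OO/OX/XO] end (terminal +0, X#5); searched XX/O./O./.. to 7

X winning at [XX/O./O./..]: False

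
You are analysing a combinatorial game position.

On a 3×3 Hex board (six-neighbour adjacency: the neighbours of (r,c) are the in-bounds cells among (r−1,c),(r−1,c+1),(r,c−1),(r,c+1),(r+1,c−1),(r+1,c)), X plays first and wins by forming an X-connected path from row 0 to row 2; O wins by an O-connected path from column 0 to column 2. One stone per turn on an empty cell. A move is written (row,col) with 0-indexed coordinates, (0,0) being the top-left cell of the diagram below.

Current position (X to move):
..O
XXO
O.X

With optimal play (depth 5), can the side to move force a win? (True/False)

ply 1, X at ..O/XXO/O.X | (0,0)=-1→X.O/XXO/O.X; (0,1)=-1→.XO/XXO/O.X; (2,1)=+1→..O/XXO/OXX*
ply 2, O at ..O/XXO/OXX | (0,0)=-1→O.O/XXO/OXX*; (0,1)=-1→.OO/XXO/OXX
ply 3, X at O.O/XXO/OXX | (0,1)=+1→OXO/XXO/OXX*
ply 4: OXO/XXO/OXX is terminal -1 (O); from ..O/XXO/O.X depth 5

X winning at [..O/XXO/O.X]: True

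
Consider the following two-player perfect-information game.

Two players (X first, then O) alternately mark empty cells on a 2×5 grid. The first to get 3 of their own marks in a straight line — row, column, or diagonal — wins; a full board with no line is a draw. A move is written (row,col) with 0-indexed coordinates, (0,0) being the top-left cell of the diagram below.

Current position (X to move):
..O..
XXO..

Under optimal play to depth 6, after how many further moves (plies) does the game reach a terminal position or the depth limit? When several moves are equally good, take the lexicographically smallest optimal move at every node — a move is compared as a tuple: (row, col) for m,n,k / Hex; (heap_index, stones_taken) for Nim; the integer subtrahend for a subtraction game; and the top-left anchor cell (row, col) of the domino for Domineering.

ply 1, X at ..O../XXO.. | (0,0)=-1→X.O../XXO..; (0,1)=+0→.XO../XXO..*; (0,3)=+0→..OX./XXO..; (0,4)=-1→..O.X/XXO..; (1,3)=-1→..O../XXOX.; (1,4)=-1→..O../XXO.X
ply 2, O at .XO../XXO.. | (0,0)=+0→OXO../XXO..*; (0,3)=+0→.XOO./XXO..; (0,4)=+0→.XO.O/XXO..; (1,3)=+0→.XO../XXOO.; (1,4)=+0→.XO../XXO.O
ply 3, X at OXO../XXO.. | (0,3)=+0→OXOX./XXO..*; (0,4)=+0→OXO.X/XXO..; (1,3)=+0→OXO../XXOX.; (1,4)=+0→OXO../XXO.X
ply 4, O at OXOX./XXO.. | (0,4)=+0→OXOXO/XXO..*; (1,3)=+0→OXOX./XXOO.; (1,4)=+0→OXOX./XXO.O
ply 5, X at OXOXO/XXO.. | (1,3)=+0→OXOXO/XXOX.*; (1,4)=+0→OXOXO/XXO.X
ply 6, O at OXOXO/XXOX. | (1,4)=+0→OXOXO/XXOXO*
ply 7: OXOXO/XXOXO is terminal +0 (X); from ..O../XXO.. depth 6

PV length from [..O../XXO..]: 6 plies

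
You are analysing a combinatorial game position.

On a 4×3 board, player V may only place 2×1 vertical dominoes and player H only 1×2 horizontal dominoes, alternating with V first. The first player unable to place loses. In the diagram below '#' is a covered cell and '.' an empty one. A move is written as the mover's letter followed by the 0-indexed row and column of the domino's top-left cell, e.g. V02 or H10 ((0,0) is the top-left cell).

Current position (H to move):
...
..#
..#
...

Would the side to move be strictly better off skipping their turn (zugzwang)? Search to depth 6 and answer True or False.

p1 H@[.../..#/..#/...]: H00[##./..#/..#/...]-1* H01[.##/..#/..#/...]-1 H10[.../###/..#/...]-1 H20[.../..#/###/...]-1 H30[.../..#/..#/##.]-1 H31[.../..#/..#/.##]-1
p2 V@[##./..#/..#/...]: V10[##./#.#/#.#/...]+1* V11[##./.##/.##/...]+1 V20[##./..#/#.#/#..]+1 V21[##./..#/.##/.#.]+1
p3 H@[##./#.#/#.#/...]: H30[##./#.#/#.#/##.]-1* H31[##./#.#/#.#/.##]-1
p4 V@[##./#.#/#.#/##.]: V11[##./###/###/##.]+1*
p5 H@[##./###/###/##.] terminal -1; root [.../..#/..#/...] d6
suppose H passes — search the same position with V to move:
pass> p1 V@[.../..#/..#/...]: V00[#../#.#/..#/...]-1 V01[.#./.##/..#/...]-1 V10[.../#.#/#.#/...]+1* V11[.../.##/.##/...]-1 V20[.../..#/#.#/#..]-1 V21[.../..#/.##/.#.]-1
pass> p2 H@[.../#.#/#.#/...]: H00[##./#.#/#.#/...]-1* H01[.##/#.#/#.#/...]-1 H30[.../#.#/#.#/##.]-1 H31[.../#.#/#.#/.##]-1
pass> p3 V@[##./#.#/#.#/...]: V11[##./###/###/...]-1 V21[##./#.#/###/.#.]+1*
pass> p4 H@[##./#.#/###/.#.] terminal -1; root [.../..#/..#/...] d6
for H: play -1, pass -1

zugzwang(.../..#/..#/..., H) = False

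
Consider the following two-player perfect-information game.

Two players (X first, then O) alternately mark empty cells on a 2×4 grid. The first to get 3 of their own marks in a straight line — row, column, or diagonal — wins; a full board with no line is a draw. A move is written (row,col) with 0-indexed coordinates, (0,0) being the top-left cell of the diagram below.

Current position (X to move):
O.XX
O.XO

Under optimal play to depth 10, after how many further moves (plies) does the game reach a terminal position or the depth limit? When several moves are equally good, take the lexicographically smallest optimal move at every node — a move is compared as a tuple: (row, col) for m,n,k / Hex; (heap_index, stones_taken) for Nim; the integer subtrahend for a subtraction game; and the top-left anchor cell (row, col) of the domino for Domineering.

[O.XX/O.XO] X move#1: (0,1):+1/OXXX/O.XO*, (1,1):+0/O.XX/OXXO
[OXXX/O.XO] end (terminal -1, O#2); searched O.XX/O.XO to 10

PV length from [O.XX/O.XO]: 1 ply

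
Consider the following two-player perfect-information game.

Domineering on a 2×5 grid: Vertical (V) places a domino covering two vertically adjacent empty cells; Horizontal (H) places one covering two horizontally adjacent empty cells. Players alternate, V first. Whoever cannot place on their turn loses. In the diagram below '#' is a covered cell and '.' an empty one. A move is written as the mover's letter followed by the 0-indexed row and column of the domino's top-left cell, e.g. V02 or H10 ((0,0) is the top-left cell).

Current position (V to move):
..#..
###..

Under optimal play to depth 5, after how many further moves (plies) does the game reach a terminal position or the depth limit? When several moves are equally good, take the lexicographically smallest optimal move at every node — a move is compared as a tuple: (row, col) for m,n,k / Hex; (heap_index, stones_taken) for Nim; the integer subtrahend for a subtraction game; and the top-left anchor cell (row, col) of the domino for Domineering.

PV length from [..#../###..]: 3 plies

ply 1, V at ..#../###.. | V03=+1→..##./####.*; V04=+1→..#.#/###.#
ply 2, H at ..##./####. | H00=-1→####./####.*
ply 3, V at ####./####. | V04=+1→#####/#####*
ply 4: #####/##### is terminal -1 (H); from ..#../###.. depth 5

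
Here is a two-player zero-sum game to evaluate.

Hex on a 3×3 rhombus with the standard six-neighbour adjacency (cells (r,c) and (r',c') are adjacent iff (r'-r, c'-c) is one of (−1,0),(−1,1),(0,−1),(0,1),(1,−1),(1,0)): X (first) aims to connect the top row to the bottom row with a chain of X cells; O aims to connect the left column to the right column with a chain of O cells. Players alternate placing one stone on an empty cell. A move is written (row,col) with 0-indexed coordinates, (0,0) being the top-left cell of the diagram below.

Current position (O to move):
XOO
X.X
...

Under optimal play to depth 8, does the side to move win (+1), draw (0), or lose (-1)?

p1 O@[XOO/X.X/...]: (1,1)[XOO/XOX/...]-1* (2,0)[XOO/X.X/O..]-1 (2,1)[XOO/X.X/.O.]-1 (2,2)[XOO/X.X/..O]-1
p2 X@[XOO/XOX/...]: (2,0)[XOO/XOX/X..]+1* (2,1)[XOO/XOX/.X.]-1 (2,2)[XOO/XOX/..X]-1
p3 O@[XOO/XOX/X..] terminal -1; root [XOO/X.X/...] d8

value(XOO/X.X/..., O) = -1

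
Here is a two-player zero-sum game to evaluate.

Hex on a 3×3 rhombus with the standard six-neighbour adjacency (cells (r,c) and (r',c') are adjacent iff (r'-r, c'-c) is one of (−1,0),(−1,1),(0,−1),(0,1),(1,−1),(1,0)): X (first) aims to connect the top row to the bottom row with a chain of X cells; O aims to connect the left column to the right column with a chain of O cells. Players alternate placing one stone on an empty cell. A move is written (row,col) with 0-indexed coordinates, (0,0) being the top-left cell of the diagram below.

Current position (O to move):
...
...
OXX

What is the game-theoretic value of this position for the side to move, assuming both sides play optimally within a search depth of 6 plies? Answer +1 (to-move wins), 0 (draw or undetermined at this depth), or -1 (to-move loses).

ply 1, O at .../.../OXX | (0,0)=-1→O../.../OXX; (0,1)=-1→.O./.../OXX; (0,2)=+1→..O/.../OXX*; (1,0)=-1→.../O../OXX; (1,1)=+1→.../.O./OXX; (1,2)=-1→.../..O/OXX
ply 2, X at ..O/.../OXX | (0,0)=-1→X.O/.../OXX*; (0,1)=-1→.XO/.../OXX; (1,0)=-1→..O/X../OXX; (1,1)=-1→..O/.X./OXX; (1,2)=-1→..O/..X/OXX
ply 3, O at X.O/.../OXX | (0,1)=+1→XOO/.../OXX*; (1,0)=+1→X.O/O../OXX; (1,1)=+1→X.O/.O./OXX; (1,2)=-1→X.O/..O/OXX
ply 4, X at XOO/.../OXX | (1,0)=-1→XOO/X../OXX*; (1,1)=-1→XOO/.X./OXX; (1,2)=-1→XOO/..X/OXX
ply 5, O at XOO/X../OXX | (1,1)=+1→XOO/XO./OXX*; (1,2)=-1→XOO/X.O/OXX
ply 6: XOO/XO./OXX is terminal -1 (X); from .../.../OXX depth 6

value(.../.../OXX, O) = +1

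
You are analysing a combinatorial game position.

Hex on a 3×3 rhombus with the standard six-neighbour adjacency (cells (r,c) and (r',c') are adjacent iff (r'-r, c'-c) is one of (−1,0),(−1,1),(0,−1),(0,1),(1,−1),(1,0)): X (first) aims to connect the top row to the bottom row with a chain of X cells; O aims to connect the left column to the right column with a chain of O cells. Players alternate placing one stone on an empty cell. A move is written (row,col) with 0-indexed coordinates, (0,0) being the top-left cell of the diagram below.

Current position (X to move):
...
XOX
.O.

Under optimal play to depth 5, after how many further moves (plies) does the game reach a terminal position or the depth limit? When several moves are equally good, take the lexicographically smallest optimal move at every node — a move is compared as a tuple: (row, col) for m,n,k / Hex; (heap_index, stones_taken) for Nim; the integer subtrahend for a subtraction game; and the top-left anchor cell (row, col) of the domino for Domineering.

PV length from [.../XOX/.O.]: 5 plies

ply 1, X at .../XOX/.O. | (0,0)=-1→X../XOX/.O.; (0,1)=-1→.X./XOX/.O.; (0,2)=+1→..X/XOX/.O.*; (2,0)=+1→.../XOX/XO.; (2,2)=+1→.../XOX/.OX
ply 2, O at ..X/XOX/.O. | (0,0)=-1→O.X/XOX/.O.*; (0,1)=-1→.OX/XOX/.O.; (2,0)=-1→..X/XOX/OO.; (2,2)=-1→..X/XOX/.OO
ply 3, X at O.X/XOX/.O. | (0,1)=+1→OXX/XOX/.O.*; (2,0)=+1→O.X/XOX/XO.; (2,2)=+1→O.X/XOX/.OX
ply 4, O at OXX/XOX/.O. | (2,0)=-1→OXX/XOX/OO.*; (2,2)=-1→OXX/XOX/.OO
ply 5, X at OXX/XOX/OO. | (2,2)=+1→OXX/XOX/OOX*
ply 6: OXX/XOX/OOX is terminal -1 (O); from .../XOX/.O. depth 5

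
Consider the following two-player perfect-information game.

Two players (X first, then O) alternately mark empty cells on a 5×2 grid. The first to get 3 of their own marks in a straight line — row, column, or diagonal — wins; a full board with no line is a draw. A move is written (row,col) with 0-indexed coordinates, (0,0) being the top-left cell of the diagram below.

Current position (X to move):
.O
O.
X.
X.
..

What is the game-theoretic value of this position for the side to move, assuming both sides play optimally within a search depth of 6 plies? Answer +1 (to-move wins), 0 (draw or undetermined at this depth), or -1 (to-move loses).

value(.O/O./X./X./.., X) = +1

p1 X@[.O/O./X./X./..]: (0,0)[XO/O./X./X./..]+0 (1,1)[.O/OX/X./X./..]+0 (2,1)[.O/O./XX/X./..]+1* (3,1)[.O/O./X./XX/..]+1 (4,0)[.O/O./X./X./X.]+1 (4,1)[.O/O./X./X./.X]+0
p2 O@[.O/O./XX/X./..]: (0,0)[OO/O./XX/X./..]-1* (1,1)[.O/OO/XX/X./..]-1 (3,1)[.O/O./XX/XO/..]-1 (4,0)[.O/O./XX/X./O.]-1 (4,1)[.O/O./XX/X./.O]-1
p3 X@[OO/O./XX/X./..]: (1,1)[OO/OX/XX/X./..]+1* (3,1)[OO/O./XX/XX/..]+1 (4,0)[OO/O./XX/X./X.]+1 (4,1)[OO/O./XX/X./.X]+1
p4 O@[OO/OX/XX/X./..]: (3,1)[OO/OX/XX/XO/..]-1* (4,0)[OO/OX/XX/X./O.]-1 (4,1)[OO/OX/XX/X./.O]-1
p5 X@[OO/OX/XX/XO/..]: (4,0)[OO/OX/XX/XO/X.]+1* (4,1)[OO/OX/XX/XO/.X]+0
p6 O@[OO/OX/XX/XO/X.] terminal -1; root [.O/O./X./X./..] d6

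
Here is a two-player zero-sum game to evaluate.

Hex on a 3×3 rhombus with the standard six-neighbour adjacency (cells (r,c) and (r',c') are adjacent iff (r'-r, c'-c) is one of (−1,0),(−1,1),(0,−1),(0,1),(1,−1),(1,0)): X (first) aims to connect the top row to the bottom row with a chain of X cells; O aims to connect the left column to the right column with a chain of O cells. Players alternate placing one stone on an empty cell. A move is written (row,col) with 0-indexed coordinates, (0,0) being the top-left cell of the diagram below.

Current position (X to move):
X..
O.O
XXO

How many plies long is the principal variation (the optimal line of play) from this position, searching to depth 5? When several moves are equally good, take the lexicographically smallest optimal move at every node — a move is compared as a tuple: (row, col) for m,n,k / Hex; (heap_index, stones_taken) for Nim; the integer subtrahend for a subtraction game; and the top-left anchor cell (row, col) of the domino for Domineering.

PV length from [X../O.O/XXO]: 3 plies

[X../O.O/XXO] X move#1: (0,1):-1/XX./O.O/XXO, (0,2):-1/X.X/O.O/XXO, (1,1):+1/X../OXO/XXO*
[X../OXO/XXO] O move#2: (0,1):-1/XO./OXO/XXO*, (0,2):-1/X.O/OXO/XXO
[XO./OXO/XXO] X move#3: (0,2):+1/XOX/OXO/XXO*
[XOX/OXO/XXO] end (terminal -1, O#4); searched X../O.O/XXO to 5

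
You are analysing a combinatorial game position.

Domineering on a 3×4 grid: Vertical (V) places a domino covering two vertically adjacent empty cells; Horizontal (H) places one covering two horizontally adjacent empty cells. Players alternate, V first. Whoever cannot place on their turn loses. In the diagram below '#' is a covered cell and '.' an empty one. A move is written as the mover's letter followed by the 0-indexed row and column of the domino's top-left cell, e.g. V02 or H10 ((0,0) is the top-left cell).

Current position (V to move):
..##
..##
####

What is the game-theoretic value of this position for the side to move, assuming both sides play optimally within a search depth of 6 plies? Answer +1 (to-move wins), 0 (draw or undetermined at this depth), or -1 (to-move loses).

[..##/..##/####] V move#1: V00:+1/#.##/#.##/####*, V01:+1/.###/.###/####
[#.##/#.##/####] end (terminal -1, H#2); searched ..##/..##/#### to 6

value(..##/..##/####, V) = +1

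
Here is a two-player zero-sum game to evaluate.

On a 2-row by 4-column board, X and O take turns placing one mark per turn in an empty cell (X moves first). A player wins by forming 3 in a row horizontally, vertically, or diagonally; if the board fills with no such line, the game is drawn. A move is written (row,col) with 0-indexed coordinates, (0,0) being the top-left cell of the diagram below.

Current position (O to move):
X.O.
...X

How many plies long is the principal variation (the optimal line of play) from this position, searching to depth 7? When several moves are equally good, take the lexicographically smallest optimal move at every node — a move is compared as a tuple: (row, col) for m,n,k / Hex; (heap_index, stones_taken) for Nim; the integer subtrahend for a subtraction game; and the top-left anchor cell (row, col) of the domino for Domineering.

PV length from [X.O./...X]: 5 plies

p1 O@[X.O./...X]: (0,1)[XOO./...X]+0* (0,3)[X.OO/...X]+0 (1,0)[X.O./O..X]+0 (1,1)[X.O./.O.X]+0 (1,2)[X.O./..OX]+0
p2 X@[XOO./...X]: (0,3)[XOOX/...X]+0* (1,0)[XOO./X..X]-1 (1,1)[XOO./.X.X]-1 (1,2)[XOO./..XX]-1
p3 O@[XOOX/...X]: (1,0)[XOOX/O..X]+0* (1,1)[XOOX/.O.X]+0 (1,2)[XOOX/..OX]+0
p4 X@[XOOX/O..X]: (1,1)[XOOX/OX.X]+0* (1,2)[XOOX/O.XX]+0
p5 O@[XOOX/OX.X]: (1,2)[XOOX/OXOX]+0*
p6 X@[XOOX/OXOX] terminal +0; root [X.O./...X] d7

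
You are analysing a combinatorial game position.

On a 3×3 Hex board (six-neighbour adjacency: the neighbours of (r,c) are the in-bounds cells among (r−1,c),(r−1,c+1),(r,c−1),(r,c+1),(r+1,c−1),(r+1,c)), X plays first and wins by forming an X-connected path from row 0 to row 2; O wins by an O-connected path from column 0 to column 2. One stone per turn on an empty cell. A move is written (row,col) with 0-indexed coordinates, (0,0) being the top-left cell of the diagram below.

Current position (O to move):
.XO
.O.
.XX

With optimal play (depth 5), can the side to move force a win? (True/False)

O winning at [.XO/.O./.XX]: True

[.XO/.O./.XX] O move#1: (0,0):+1/OXO/.O./.XX*, (1,0):+1/.XO/OO./.XX, (1,2):+1/.XO/.OO/.XX, (2,0):+1/.XO/.O./OXX
[OXO/.O./.XX] X move#2: (1,0):-1/OXO/XO./.XX*, (1,2):-1/OXO/.OX/.XX, (2,0):-1/OXO/.O./XXX
[OXO/XO./.XX] O move#3: (1,2):-1/OXO/XOO/.XX, (2,0):+1/OXO/XO./OXX*
[OXO/XO./OXX] end (terminal -1, X#4); searched .XO/.O./.XX to 5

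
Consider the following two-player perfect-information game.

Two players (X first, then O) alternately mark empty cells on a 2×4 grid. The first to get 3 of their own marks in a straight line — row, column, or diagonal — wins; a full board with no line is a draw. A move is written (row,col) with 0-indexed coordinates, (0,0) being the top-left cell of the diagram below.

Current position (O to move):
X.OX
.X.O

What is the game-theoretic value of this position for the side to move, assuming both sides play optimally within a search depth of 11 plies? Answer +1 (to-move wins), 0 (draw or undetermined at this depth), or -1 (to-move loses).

value(X.OX/.X.O, O) = 0

ply 1, O at X.OX/.X.O | (0,1)=+0→XOOX/.X.O*; (1,0)=+0→X.OX/OX.O; (1,2)=+0→X.OX/.XOO
ply 2, X at XOOX/.X.O | (1,0)=+0→XOOX/XX.O*; (1,2)=+0→XOOX/.XXO
ply 3, O at XOOX/XX.O | (1,2)=+0→XOOX/XXOO*
ply 4: XOOX/XXOO is terminal +0 (X); from X.OX/.X.O depth 11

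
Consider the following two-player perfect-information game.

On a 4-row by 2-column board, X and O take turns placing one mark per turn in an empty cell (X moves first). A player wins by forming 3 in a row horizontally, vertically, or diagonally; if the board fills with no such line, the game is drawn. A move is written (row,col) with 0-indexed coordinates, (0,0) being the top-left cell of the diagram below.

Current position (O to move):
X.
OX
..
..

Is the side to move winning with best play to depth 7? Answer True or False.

O winning at [X./OX/../..]: False

p1 O@[X./OX/../..]: (0,1)[XO/OX/../..]+0* (2,0)[X./OX/O./..]+0 (2,1)[X./OX/.O/..]+0 (3,0)[X./OX/../O.]+0 (3,1)[X./OX/../.O]+0
p2 X@[XO/OX/../..]: (2,0)[XO/OX/X./..]+0* (2,1)[XO/OX/.X/..]+0 (3,0)[XO/OX/../X.]+0 (3,1)[XO/OX/../.X]+0
p3 O@[XO/OX/X./..]: (2,1)[XO/OX/XO/..]+0* (3,0)[XO/OX/X./O.]+0 (3,1)[XO/OX/X./.O]+0
p4 X@[XO/OX/XO/..]: (3,0)[XO/OX/XO/X.]+0* (3,1)[XO/OX/XO/.X]+0
p5 O@[XO/OX/XO/X.]: (3,1)[XO/OX/XO/XO]+0*
p6 X@[XO/OX/XO/XO] terminal +0; root [X./OX/../..] d7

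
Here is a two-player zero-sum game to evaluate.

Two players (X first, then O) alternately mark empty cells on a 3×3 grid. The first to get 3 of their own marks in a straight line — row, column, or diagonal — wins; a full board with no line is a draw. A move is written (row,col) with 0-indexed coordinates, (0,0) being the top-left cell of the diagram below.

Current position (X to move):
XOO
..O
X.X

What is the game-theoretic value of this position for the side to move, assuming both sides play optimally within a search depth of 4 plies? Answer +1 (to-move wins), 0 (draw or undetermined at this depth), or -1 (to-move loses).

value(XOO/..O/X.X, X) = +1

p1 X@[XOO/..O/X.X]: (1,0)[XOO/X.O/X.X]+1* (1,1)[XOO/.XO/X.X]+1 (2,1)[XOO/..O/XXX]+1
p2 O@[XOO/X.O/X.X] terminal -1; root [XOO/..O/X.X] d4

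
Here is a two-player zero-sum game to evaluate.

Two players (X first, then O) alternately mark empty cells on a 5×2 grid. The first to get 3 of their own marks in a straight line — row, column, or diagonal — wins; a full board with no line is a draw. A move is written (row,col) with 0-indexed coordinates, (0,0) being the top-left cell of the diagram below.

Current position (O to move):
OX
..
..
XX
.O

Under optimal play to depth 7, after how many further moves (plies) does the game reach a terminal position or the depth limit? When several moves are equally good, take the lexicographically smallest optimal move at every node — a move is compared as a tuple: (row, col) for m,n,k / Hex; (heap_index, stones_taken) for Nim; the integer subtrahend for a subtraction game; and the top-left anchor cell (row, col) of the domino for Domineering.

PV length from [OX/../../XX/.O]: 5 plies

p1 O@[OX/../../XX/.O]: (1,0)[OX/O./../XX/.O]+0* (1,1)[OX/.O/../XX/.O]-1 (2,0)[OX/../O./XX/.O]+0 (2,1)[OX/../.O/XX/.O]-1 (4,0)[OX/../../XX/OO]+0
p2 X@[OX/O./../XX/.O]: (1,1)[OX/OX/../XX/.O]-1 (2,0)[OX/O./X./XX/.O]+0* (2,1)[OX/O./.X/XX/.O]-1 (4,0)[OX/O./../XX/XO]-1
p3 O@[OX/O./X./XX/.O]: (1,1)[OX/OO/X./XX/.O]-1 (2,1)[OX/O./XO/XX/.O]-1 (4,0)[OX/O./X./XX/OO]+0*
p4 X@[OX/O./X./XX/OO]: (1,1)[OX/OX/X./XX/OO]+0* (2,1)[OX/O./XX/XX/OO]+0
p5 O@[OX/OX/X./XX/OO]: (2,1)[OX/OX/XO/XX/OO]+0*
p6 X@[OX/OX/XO/XX/OO] terminal +0; root [OX/../../XX/.O] d7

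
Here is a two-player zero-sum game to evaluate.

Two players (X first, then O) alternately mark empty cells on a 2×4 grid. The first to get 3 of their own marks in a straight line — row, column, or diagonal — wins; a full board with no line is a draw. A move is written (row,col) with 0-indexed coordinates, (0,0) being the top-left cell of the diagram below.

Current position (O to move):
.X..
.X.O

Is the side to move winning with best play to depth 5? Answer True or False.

O winning at [.X../.X.O]: False

p1 O@[.X../.X.O]: (0,0)[OX../.X.O]+0* (0,2)[.XO./.X.O]+0 (0,3)[.X.O/.X.O]+0 (1,0)[.X../OX.O]-1 (1,2)[.X../.XOO]-1
p2 X@[OX../.X.O]: (0,2)[OXX./.X.O]+0* (0,3)[OX.X/.X.O]+0 (1,0)[OX../XX.O]+0 (1,2)[OX../.XXO]+0
p3 O@[OXX./.X.O]: (0,3)[OXXO/.X.O]+0* (1,0)[OXX./OX.O]-1 (1,2)[OXX./.XOO]-1
p4 X@[OXXO/.X.O]: (1,0)[OXXO/XX.O]+0* (1,2)[OXXO/.XXO]+0
p5 O@[OXXO/XX.O]: (1,2)[OXXO/XXOO]+0*
p6 X@[OXXO/XXOO] terminal +0; root [.X../.X.O] d5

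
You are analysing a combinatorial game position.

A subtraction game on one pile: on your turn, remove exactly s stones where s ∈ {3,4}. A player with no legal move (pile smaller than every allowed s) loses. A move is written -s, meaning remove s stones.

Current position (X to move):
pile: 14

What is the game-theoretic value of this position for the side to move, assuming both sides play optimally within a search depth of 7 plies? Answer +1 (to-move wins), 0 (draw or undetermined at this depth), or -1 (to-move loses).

ply 1, X at 14 | -3=-1→11*; -4=-1→10
ply 2, O at 11 | -3=+1→8*; -4=+1→7
ply 3, X at 8 | -3=-1→5*; -4=-1→4
ply 4, O at 5 | -3=+1→2*; -4=+1→1
ply 5: 2 is terminal -1 (X); from 14 depth 7

value(14, X) = -1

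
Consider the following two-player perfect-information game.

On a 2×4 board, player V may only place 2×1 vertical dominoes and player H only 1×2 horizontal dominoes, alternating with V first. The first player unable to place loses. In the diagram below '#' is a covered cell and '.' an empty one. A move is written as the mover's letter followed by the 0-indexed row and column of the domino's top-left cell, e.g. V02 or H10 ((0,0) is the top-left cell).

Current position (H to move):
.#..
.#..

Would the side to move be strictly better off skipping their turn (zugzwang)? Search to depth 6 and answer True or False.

zugzwang(.#../.#.., H) = False

p1 H@[.#../.#..]: H02[.###/.#..]+1* H12[.#../.###]+1
p2 V@[.###/.#..]: V00[####/##..]-1*
p3 H@[####/##..]: H12[####/####]+1*
p4 V@[####/####] terminal -1; root [.#../.#..] d6
if H skipped the turn, V would face:
~ p1 V@[.#../.#..]: V00[##../##..]-1 V02[.##./.##.]+1* V03[.#.#/.#.#]+1
~ p2 H@[.##./.##.] terminal -1; root [.#../.#..] d6
compare (H): move=+1 vs pass=-1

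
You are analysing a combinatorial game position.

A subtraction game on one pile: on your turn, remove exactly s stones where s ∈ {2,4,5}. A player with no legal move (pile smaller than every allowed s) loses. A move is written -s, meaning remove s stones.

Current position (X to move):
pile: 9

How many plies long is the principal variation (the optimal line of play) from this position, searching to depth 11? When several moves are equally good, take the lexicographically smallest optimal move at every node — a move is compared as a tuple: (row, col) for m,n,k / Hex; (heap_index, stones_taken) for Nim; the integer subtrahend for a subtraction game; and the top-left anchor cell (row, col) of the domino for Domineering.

PV length from [9]: 3 plies

[9] X move#1: -2:+1/7*, -4:-1/5, -5:-1/4
[7] O move#2: -2:-1/5*, -4:-1/3, -5:-1/2
[5] X move#3: -2:-1/3, -4:+1/1*, -5:+1/0
[1] end (terminal -1, O#4); searched 9 to 11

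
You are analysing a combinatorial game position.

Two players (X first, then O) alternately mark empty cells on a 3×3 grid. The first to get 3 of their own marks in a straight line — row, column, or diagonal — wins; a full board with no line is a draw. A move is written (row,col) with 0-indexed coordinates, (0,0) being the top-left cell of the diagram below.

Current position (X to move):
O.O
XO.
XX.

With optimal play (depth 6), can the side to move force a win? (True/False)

p1 X@[O.O/XO./XX.]: (0,1)[OXO/XO./XX.]-1 (1,2)[O.O/XOX/XX.]-1 (2,2)[O.O/XO./XXX]+1*
p2 O@[O.O/XO./XXX] terminal -1; root [O.O/XO./XX.] d6

X winning at [O.O/XO./XX.]: True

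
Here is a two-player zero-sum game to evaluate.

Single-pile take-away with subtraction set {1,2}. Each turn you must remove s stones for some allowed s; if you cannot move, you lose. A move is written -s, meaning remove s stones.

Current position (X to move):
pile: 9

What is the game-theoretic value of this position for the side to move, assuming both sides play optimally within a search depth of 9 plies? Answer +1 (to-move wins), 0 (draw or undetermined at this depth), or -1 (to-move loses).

ply 1, X at 9 | -1=-1→8*; -2=-1→7
ply 2, O at 8 | -1=-1→7; -2=+1→6*
ply 3, X at 6 | -1=-1→5*; -2=-1→4
ply 4, O at 5 | -1=-1→4; -2=+1→3*
ply 5, X at 3 | -1=-1→2*; -2=-1→1
ply 6, O at 2 | -1=-1→1; -2=+1→0*
ply 7: 0 is terminal -1 (X); from 9 depth 9

value(9, X) = -1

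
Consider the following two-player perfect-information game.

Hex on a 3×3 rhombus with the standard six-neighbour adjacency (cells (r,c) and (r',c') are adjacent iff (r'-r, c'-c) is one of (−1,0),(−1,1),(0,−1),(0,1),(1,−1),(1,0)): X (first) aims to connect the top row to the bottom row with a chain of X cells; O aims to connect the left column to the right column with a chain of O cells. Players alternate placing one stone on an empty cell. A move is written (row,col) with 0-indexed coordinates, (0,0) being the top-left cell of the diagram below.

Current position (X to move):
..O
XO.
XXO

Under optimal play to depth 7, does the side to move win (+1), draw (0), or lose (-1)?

value(..O/XO./XXO, X) = +1

[..O/XO./XXO] X move#1: (0,0):+1/X.O/XO./XXO*, (0,1):+1/.XO/XO./XXO, (1,2):+1/..O/XOX/XXO
[X.O/XO./XXO] end (terminal -1, O#2); searched ..O/XO./XXO to 7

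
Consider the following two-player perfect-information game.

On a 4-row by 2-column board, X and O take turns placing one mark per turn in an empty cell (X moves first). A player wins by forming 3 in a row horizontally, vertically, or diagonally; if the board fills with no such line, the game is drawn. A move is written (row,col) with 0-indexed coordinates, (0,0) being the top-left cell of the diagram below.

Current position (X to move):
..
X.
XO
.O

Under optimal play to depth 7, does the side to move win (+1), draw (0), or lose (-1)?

ply 1, X at ../X./XO/.O | (0,0)=+1→X./X./XO/.O*; (0,1)=-1→.X/X./XO/.O; (1,1)=+1→../XX/XO/.O; (3,0)=+1→../X./XO/XO
ply 2: X./X./XO/.O is terminal -1 (O); from ../X./XO/.O depth 7

value(../X./XO/.O, X) = +1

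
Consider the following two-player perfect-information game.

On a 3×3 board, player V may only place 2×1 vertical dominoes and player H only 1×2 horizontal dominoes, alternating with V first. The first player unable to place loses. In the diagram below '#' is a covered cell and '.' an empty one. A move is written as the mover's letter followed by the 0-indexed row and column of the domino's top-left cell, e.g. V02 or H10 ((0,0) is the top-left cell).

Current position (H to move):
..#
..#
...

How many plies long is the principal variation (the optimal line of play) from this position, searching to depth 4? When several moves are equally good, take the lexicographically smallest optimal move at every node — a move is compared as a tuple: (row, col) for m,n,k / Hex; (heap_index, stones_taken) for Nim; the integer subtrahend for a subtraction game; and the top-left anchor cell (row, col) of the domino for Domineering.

PV length from [..#/..#/...]: 1 ply

ply 1, H at ..#/..#/... | H00=-1→###/..#/...; H10=+1→..#/###/...*; H20=-1→..#/..#/##.; H21=-1→..#/..#/.##
ply 2: ..#/###/... is terminal -1 (V); from ..#/..#/... depth 4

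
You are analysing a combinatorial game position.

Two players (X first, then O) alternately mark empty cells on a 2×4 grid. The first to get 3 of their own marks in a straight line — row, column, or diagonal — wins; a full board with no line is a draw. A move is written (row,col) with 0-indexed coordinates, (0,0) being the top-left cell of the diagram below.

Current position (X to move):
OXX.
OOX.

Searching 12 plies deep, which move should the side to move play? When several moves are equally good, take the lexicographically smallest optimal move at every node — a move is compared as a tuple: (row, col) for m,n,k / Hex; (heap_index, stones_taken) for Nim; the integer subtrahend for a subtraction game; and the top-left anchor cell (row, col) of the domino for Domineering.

p1 X@[OXX./OOX.]: (0,3)[OXXX/OOX.]+1* (1,3)[OXX./OOXX]+0
p2 O@[OXXX/OOX.] terminal -1; root [OXX./OOX.] d12

X's best at [OXX./OOX.]: (0,3)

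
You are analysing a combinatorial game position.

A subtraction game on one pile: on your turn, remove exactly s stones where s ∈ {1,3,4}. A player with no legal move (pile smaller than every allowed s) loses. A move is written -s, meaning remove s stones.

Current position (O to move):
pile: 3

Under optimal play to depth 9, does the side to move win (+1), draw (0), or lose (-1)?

value(3, O) = +1

p1 O@[3]: -1[2]+1* -3[0]+1
p2 X@[2]: -1[1]-1*
p3 O@[1]: -1[0]+1*
p4 X@[0] terminal -1; root [3] d9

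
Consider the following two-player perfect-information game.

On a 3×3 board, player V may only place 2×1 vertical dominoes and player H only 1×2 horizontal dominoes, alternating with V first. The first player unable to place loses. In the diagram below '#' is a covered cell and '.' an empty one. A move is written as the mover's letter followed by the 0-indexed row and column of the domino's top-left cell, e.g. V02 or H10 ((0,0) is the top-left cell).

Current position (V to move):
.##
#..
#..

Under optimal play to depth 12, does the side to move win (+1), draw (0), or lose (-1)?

value(.##/#../#.., V) = +1

[.##/#../#..] V move#1: V11:+1/.##/##./##.*, V12:+1/.##/#.#/#.#
[.##/##./##.] end (terminal -1, H#2); searched .##/#../#.. to 12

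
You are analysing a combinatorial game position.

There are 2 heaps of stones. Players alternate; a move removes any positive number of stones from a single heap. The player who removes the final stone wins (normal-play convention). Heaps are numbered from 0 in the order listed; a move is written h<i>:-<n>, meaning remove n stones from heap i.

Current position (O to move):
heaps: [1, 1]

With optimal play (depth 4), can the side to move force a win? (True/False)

O winning at [(1,1)]: False

p1 O@[(1,1)]: h0:-1[(0,1)]-1* h1:-1[(1,0)]-1
p2 X@[(0,1)]: h1:-1[(0,0)]+1*
p3 O@[(0,0)] terminal -1; root [(1,1)] d4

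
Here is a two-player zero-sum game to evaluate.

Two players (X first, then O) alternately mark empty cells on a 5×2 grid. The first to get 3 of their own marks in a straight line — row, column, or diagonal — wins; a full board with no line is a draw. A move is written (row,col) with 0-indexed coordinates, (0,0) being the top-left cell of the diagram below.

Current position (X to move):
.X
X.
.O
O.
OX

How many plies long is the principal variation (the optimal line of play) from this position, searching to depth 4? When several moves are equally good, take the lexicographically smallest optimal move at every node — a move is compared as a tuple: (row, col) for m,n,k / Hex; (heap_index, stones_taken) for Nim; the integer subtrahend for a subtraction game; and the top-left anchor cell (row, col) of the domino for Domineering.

ply 1, X at .X/X./.O/O./OX | (0,0)=-1→XX/X./.O/O./OX; (1,1)=-1→.X/XX/.O/O./OX; (2,0)=+0→.X/X./XO/O./OX*; (3,1)=-1→.X/X./.O/OX/OX
ply 2, O at .X/X./XO/O./OX | (0,0)=+0→OX/X./XO/O./OX*; (1,1)=-1→.X/XO/XO/O./OX; (3,1)=-1→.X/X./XO/OO/OX
ply 3, X at OX/X./XO/O./OX | (1,1)=+0→OX/XX/XO/O./OX*; (3,1)=+0→OX/X./XO/OX/OX
ply 4, O at OX/XX/XO/O./OX | (3,1)=+0→OX/XX/XO/OO/OX*
ply 5: OX/XX/XO/OO/OX is terminal +0 (X); from .X/X./.O/O./OX depth 4

PV length from [.X/X./.O/O./OX]: 4 plies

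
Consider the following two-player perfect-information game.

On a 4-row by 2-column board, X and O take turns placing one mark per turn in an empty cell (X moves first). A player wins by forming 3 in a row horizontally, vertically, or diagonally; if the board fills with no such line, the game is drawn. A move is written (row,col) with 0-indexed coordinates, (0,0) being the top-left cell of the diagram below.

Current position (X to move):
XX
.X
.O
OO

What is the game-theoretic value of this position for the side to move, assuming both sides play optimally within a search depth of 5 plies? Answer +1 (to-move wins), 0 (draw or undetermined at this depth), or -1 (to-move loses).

value(XX/.X/.O/OO, X) = 0

[XX/.X/.O/OO] X move#1: (1,0):+0/XX/XX/.O/OO*, (2,0):+0/XX/.X/XO/OO
[XX/XX/.O/OO] O move#2: (2,0):+0/XX/XX/OO/OO*
[XX/XX/OO/OO] end (terminal +0, X#3); searched XX/.X/.O/OO to 5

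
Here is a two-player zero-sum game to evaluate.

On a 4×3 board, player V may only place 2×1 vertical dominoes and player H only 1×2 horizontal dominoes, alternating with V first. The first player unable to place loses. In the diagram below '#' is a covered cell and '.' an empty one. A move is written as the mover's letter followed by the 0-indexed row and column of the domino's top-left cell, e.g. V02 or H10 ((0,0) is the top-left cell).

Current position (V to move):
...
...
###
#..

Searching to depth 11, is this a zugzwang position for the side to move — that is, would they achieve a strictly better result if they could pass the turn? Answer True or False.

zugzwang(.../.../###/#.., V) = False

[.../.../###/#..] V move#1: V00:-1/#../#../###/#.., V01:+1/.#./.#./###/#..*, V02:-1/..#/..#/###/#..
[.#./.#./###/#..] H move#2: H31:-1/.#./.#./###/###*
[.#./.#./###/###] V move#3: V00:+1/##./##./###/###*, V02:+1/.##/.##/###/###
[##./##./###/###] end (terminal -1, H#4); searched .../.../###/#.. to 11
if V skipped the turn, H would face:
~ [.../.../###/#..] H move#1: H00:+1/##./.../###/#..*, H01:+1/.##/.../###/#.., H10:+1/.../##./###/#.., H11:+1/.../.##/###/#.., H31:-1/.../.../###/###
~ [##./.../###/#..] V move#2: V02:-1/###/..#/###/#..*
~ [###/..#/###/#..] H move#3: H10:+1/###/###/###/#..*, H31:+1/###/..#/###/###
~ [###/###/###/#..] end (terminal -1, V#4); searched .../.../###/#.. to 11
compare (V): move=+1 vs pass=-1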